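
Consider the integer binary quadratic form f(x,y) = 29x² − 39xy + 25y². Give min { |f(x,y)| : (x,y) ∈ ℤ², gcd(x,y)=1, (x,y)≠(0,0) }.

translate: b→19 (≡-39 mod 58), so (29,-39,25)→(29,19,15)
flip: (29,19,15)→(15,-19,29)
translate: b→11 (≡-19 mod 30), so (15,-19,29)→(15,11,25)
reduced (well bottom): (15,11,25) with a≤c, −a<b≤a
well minimum = a = 15

15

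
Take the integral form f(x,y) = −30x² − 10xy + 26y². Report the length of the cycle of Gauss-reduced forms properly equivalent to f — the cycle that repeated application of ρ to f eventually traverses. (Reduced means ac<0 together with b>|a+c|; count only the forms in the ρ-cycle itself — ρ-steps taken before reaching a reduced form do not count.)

D = 3220, ⌊√D⌋ = 56
descent: ρ → (26,10,-30)  [lands on river]
river: ρ → (-30,50,6)
river: ρ → (6,46,-46)
river: ρ → (-46,46,6)
river: ρ → (6,50,-30)
river: ρ → (-30,10,26)
river: ρ → (26,42,-14)
river: ρ → (-14,42,26)
ρ-cycle length = 8 (tail of 1 descent step not counted)

8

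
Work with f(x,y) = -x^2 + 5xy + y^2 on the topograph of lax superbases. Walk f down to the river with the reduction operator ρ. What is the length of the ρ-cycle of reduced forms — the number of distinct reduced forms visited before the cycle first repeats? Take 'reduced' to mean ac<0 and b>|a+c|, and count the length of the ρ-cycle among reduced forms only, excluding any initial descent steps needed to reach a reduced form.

D = 29, ⌊√D⌋ = 5
river: ρ → (1,5,-1)
river: ρ → (-1,5,1)
ρ-cycle length = 2 (tail of 0 descent steps not counted)

2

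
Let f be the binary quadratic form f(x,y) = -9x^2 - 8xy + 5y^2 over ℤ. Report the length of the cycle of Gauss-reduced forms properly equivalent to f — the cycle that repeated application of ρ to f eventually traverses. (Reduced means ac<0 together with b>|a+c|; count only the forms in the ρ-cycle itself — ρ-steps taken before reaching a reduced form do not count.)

D = 244, ⌊√D⌋ = 15
descent: ρ → (5,8,-9)  [lands on river]
river: ρ → (-9,10,4)
river: ρ → (4,14,-3)
river: ρ → (-3,10,12)
river: ρ → (12,14,-1)
river: ρ → (-1,14,12)
river: ρ → (12,10,-3)
river: ρ → (-3,14,4)
river: ρ → (4,10,-9)
river: ρ → (-9,8,5)
river: ρ → (5,12,-5)
river: ρ → (-5,8,9)
river: ρ → (9,10,-4)
river: ρ → (-4,14,3)
river: ρ → (3,10,-12)
river: ρ → (-12,14,1)
river: ρ → (1,14,-12)
river: ρ → (-12,10,3)
river: ρ → (3,14,-4)
river: ρ → (-4,10,9)
river: ρ → (9,8,-5)
river: ρ → (-5,12,5)
ρ-cycle length = 22 (tail of 1 descent step not counted)

22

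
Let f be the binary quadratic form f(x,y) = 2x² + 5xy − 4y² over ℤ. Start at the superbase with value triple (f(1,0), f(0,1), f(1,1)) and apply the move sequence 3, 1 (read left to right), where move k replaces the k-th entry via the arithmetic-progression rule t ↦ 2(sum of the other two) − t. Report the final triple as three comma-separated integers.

start (2,-4,3) = (f(1,0),f(0,1),f(1,1))
replace slot 3: 2·(2+(-4)) − 3 = -7 → (2,-4,-7)
replace slot 1: 2·((-4)+(-7)) − 2 = -24 → (-24,-4,-7)

-24,-4,-7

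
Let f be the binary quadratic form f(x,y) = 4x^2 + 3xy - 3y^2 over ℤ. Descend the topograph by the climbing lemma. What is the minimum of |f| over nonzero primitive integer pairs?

river: ρ → (-3,3,4)
river: ρ → (4,5,-2)
river: ρ → (-2,7,1)
river: ρ → (1,7,-2)
river: ρ → (-2,5,4)
river: ρ → (4,3,-3)
closes: descent 0, river 6
min |a| on river = 1

1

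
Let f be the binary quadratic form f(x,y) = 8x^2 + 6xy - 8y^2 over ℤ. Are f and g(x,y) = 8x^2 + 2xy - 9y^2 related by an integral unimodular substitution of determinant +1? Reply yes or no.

D₁ = 292, D₂ = 292
river cycle of f (length 18): (-8, 10, 6), (6, 14, -4), (-4, 10, 12), (12, 14, -2), (-2, 14, 12), (12, 10, -4), (-4, 14, 6), (6, 10, -8), (-8, 6, 8), (8, 10, -6), … (8 more)
river cycle of g (length 14): (-9, 16, 1), (1, 16, -9), (-9, 2, 8), (8, 14, -3), (-3, 16, 3), (3, 14, -8), (-8, 2, 9), (9, 16, -1), (-1, 16, 9), (9, 2, -8), … (4 more)
cycles differ ⇒ inequivalent

no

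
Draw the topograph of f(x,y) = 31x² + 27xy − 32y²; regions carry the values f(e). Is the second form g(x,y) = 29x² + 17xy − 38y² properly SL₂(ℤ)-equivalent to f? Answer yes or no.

D₁ = 4697, D₂ = 4697
river cycle of f (length 24): (-32, 37, 26), (26, 67, -2), (-2, 65, 59), (59, 53, -8), (-8, 59, 38), (38, 17, -29), (-29, 41, 26), (26, 63, -7), (-7, 63, 26), (26, 41, -29), … (14 more)
river cycle of g (length 24): (-38, 59, 8), (8, 53, -59), (-59, 65, 2), (2, 67, -26), (-26, 37, 32), (32, 27, -31), (-31, 35, 28), (28, 21, -38), (-38, 55, 11), (11, 55, -38), … (14 more)
cycles differ ⇒ inequivalent

no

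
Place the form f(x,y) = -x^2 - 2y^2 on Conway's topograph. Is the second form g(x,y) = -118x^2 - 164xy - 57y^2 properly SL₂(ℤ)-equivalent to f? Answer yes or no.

D₁ = -8, D₂ = -8
f is negative-definite; reduce −f:
−f: reduced (well bottom): (1,0,2) with a≤c, −a<b≤a
flip sign back: reduced form of f is (-1,0,-2)
g is negative-definite; reduce −g:
−g: translate: b→-72 (≡164 mod 236), so (118,164,57)→(118,-72,11)
−g: flip: (118,-72,11)→(11,72,118)
−g: translate: b→6 (≡72 mod 22), so (11,72,118)→(11,6,1)
−g: flip: (11,6,1)→(1,-6,11)
−g: translate: b→0 (≡-6 mod 2), so (1,-6,11)→(1,0,2)
−g: reduced (well bottom): (1,0,2) with a≤c, −a<b≤a
flip sign back: reduced form of g is (-1,0,-2)
reduced forms (-1, 0, -2) vs (-1, 0, -2) ⇒ equivalent

yes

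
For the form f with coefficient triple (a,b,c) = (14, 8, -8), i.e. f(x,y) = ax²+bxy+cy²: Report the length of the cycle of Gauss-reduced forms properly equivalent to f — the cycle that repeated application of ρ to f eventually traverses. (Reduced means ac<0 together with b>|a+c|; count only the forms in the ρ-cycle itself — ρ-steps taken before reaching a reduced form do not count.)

D = 512, ⌊√D⌋ = 22
river: ρ → (-8,8,14)
river: ρ → (14,20,-2)
river: ρ → (-2,20,14)
river: ρ → (14,8,-8)
ρ-cycle length = 4 (tail of 0 descent steps not counted)

4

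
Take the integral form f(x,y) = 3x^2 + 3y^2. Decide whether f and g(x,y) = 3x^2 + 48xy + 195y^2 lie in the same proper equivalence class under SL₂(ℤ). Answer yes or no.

D₁ = -36, D₂ = -36
f: reduced (well bottom): (3,0,3) with a≤c, −a<b≤a
g: translate: b→0 (≡48 mod 6), so (3,48,195)→(3,0,3)
g: reduced (well bottom): (3,0,3) with a≤c, −a<b≤a
reduced forms (3, 0, 3) vs (3, 0, 3) ⇒ equivalent

yes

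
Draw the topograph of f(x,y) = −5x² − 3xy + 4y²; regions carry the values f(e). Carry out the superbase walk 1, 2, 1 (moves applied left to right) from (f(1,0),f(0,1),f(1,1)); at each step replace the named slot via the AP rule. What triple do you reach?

start (-5,4,-4) = (f(1,0),f(0,1),f(1,1))
replace slot 1: 2·(4+(-4)) − (-5) = 5 → (5,4,-4)
replace slot 2: 2·(5+(-4)) − 4 = -2 → (5,-2,-4)
replace slot 1: 2·((-2)+(-4)) − 5 = -17 → (-17,-2,-4)

-17,-2,-4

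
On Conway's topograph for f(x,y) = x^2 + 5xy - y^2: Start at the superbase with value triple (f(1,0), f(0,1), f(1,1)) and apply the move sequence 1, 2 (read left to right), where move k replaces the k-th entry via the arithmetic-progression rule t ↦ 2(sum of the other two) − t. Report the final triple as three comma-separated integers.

start (1,-1,5) = (f(1,0),f(0,1),f(1,1))
replace slot 1: 2·((-1)+5) − 1 = 7 → (7,-1,5)
replace slot 2: 2·(7+5) − (-1) = 25 → (7,25,5)

7,25,5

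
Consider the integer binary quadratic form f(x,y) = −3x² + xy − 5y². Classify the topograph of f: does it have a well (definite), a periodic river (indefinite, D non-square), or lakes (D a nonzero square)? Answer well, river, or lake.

D = b²−4ac = 1² − 4·(-3)·(-5) = -59
D < 0 ⇒ definite ⇒ every region one sign ⇒ single well

well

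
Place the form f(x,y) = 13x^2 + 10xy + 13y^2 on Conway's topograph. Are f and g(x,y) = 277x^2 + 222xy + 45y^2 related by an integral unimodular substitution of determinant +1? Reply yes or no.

D₁ = -576, D₂ = -576
f: reduced (well bottom): (13,10,13) with a≤c, −a<b≤a
g: flip: (277,222,45)→(45,-222,277)
g: translate: b→-42 (≡-222 mod 90), so (45,-222,277)→(45,-42,13)
g: flip: (45,-42,13)→(13,42,45)
g: translate: b→-10 (≡42 mod 26), so (13,42,45)→(13,-10,13)
g: flip: (13,-10,13)→(13,10,13)
g: reduced (well bottom): (13,10,13) with a≤c, −a<b≤a
reduced forms (13, 10, 13) vs (13, 10, 13) ⇒ equivalent

yes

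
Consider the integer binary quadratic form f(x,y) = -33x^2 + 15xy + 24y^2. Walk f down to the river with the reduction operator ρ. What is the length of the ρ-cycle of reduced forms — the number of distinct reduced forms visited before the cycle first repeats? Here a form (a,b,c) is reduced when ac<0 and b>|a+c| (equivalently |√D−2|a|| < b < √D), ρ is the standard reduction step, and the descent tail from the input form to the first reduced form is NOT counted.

D = 3393, ⌊√D⌋ = 58
river: ρ → (24,33,-24)
river: ρ → (-24,15,33)
river: ρ → (33,51,-6)
river: ρ → (-6,57,6)
river: ρ → (6,51,-33)
river: ρ → (-33,15,24)
ρ-cycle length = 6 (tail of 0 descent steps not counted)

6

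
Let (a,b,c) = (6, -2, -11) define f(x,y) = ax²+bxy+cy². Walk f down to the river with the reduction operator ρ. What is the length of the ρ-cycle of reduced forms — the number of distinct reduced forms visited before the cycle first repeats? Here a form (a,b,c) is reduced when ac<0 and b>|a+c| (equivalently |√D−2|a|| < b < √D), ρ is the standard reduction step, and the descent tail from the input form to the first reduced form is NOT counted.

D = 268, ⌊√D⌋ = 16
descent: ρ → (-11,2,6)
descent: ρ → (6,10,-7)  [lands on river]
river: ρ → (-7,4,9)
river: ρ → (9,14,-2)
river: ρ → (-2,14,9)
river: ρ → (9,4,-7)
river: ρ → (-7,10,6)
river: ρ → (6,14,-3)
river: ρ → (-3,16,1)
river: ρ → (1,16,-3)
river: ρ → (-3,14,6)
ρ-cycle length = 10 (tail of 2 descent steps not counted)

10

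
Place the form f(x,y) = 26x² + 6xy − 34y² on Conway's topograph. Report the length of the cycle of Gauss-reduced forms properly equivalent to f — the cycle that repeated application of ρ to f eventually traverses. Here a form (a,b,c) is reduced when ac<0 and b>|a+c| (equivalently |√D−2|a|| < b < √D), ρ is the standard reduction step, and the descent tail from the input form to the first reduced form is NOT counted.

D = 3572, ⌊√D⌋ = 59
descent: ρ → (-34,-6,26)
descent: ρ → (26,58,-2)  [lands on river]
river: ρ → (-2,58,26)
river: ρ → (26,46,-14)
river: ρ → (-14,38,38)
river: ρ → (38,38,-14)
river: ρ → (-14,46,26)
ρ-cycle length = 6 (tail of 2 descent steps not counted)

6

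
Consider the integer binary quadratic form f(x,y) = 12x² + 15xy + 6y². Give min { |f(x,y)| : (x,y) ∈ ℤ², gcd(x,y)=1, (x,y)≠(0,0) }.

translate: b→-9 (≡15 mod 24), so (12,15,6)→(12,-9,3)
flip: (12,-9,3)→(3,9,12)
translate: b→3 (≡9 mod 6), so (3,9,12)→(3,3,6)
reduced (well bottom): (3,3,6) with a≤c, −a<b≤a
well minimum = a = 3

3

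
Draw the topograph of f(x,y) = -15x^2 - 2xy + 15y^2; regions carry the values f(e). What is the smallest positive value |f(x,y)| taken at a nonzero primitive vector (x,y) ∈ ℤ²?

descent: ρ → (15,2,-15)  [lands on river]
river: ρ → (-15,28,2)
river: ρ → (2,28,-15)
river: ρ → (-15,2,15)
river: ρ → (15,28,-2)
river: ρ → (-2,28,15)
closes: descent 1, river 6
min |a| on river = 2

2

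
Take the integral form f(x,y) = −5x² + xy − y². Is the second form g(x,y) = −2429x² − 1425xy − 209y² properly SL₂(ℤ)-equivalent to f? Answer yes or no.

D₁ = -19, D₂ = -19
f is negative-definite; reduce −f:
−f: flip: (5,-1,1)→(1,1,5)
−f: reduced (well bottom): (1,1,5) with a≤c, −a<b≤a
flip sign back: reduced form of f is (-1,-1,-5)
g is negative-definite; reduce −g:
−g: flip: (2429,1425,209)→(209,-1425,2429)
−g: translate: b→-171 (≡-1425 mod 418), so (209,-1425,2429)→(209,-171,35)
−g: flip: (209,-171,35)→(35,171,209)
−g: translate: b→31 (≡171 mod 70), so (35,171,209)→(35,31,7)
−g: flip: (35,31,7)→(7,-31,35)
−g: translate: b→-3 (≡-31 mod 14), so (7,-31,35)→(7,-3,1)
−g: flip: (7,-3,1)→(1,3,7)
−g: translate: b→1 (≡3 mod 2), so (1,3,7)→(1,1,5)
−g: reduced (well bottom): (1,1,5) with a≤c, −a<b≤a
flip sign back: reduced form of g is (-1,-1,-5)
reduced forms (-1, -1, -5) vs (-1, -1, -5) ⇒ equivalent

yes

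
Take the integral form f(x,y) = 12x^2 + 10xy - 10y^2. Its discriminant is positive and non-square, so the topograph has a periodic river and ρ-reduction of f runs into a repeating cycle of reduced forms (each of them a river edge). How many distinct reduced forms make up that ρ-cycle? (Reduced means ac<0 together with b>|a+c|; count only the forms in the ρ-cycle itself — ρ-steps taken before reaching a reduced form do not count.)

D = 580, ⌊√D⌋ = 24
river: ρ → (-10,10,12)
river: ρ → (12,14,-8)
river: ρ → (-8,18,8)
river: ρ → (8,14,-12)
river: ρ → (-12,10,10)
river: ρ → (10,10,-12)
river: ρ → (-12,14,8)
river: ρ → (8,18,-8)
river: ρ → (-8,14,12)
river: ρ → (12,10,-10)
ρ-cycle length = 10 (tail of 0 descent steps not counted)

10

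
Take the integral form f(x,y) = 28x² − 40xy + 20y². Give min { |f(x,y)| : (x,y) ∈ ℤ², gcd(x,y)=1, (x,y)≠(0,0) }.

translate: b→16 (≡-40 mod 56), so (28,-40,20)→(28,16,8)
flip: (28,16,8)→(8,-16,28)
translate: b→0 (≡-16 mod 16), so (8,-16,28)→(8,0,20)
reduced (well bottom): (8,0,20) with a≤c, −a<b≤a
well minimum = a = 8

8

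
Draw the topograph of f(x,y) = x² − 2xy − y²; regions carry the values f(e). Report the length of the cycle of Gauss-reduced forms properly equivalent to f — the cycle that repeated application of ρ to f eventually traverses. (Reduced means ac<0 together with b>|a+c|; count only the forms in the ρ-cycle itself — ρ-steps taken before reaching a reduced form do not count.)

D = 8, ⌊√D⌋ = 2
descent: ρ → (-1,2,1)  [lands on river]
river: ρ → (1,2,-1)
ρ-cycle length = 2 (tail of 1 descent step not counted)

2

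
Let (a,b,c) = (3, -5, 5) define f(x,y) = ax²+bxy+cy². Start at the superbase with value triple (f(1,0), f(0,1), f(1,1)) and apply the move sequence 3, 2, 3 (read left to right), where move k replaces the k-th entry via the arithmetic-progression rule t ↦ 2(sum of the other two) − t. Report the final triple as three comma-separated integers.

start (3,5,3) = (f(1,0),f(0,1),f(1,1))
replace slot 3: 2·(3+5) − 3 = 13 → (3,5,13)
replace slot 2: 2·(3+13) − 5 = 27 → (3,27,13)
replace slot 3: 2·(3+27) − 13 = 47 → (3,27,47)

3,27,47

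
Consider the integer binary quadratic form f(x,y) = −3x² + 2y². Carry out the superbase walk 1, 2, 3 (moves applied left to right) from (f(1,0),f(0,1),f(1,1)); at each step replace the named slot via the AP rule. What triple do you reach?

start (-3,2,-1) = (f(1,0),f(0,1),f(1,1))
replace slot 1: 2·(2+(-1)) − (-3) = 5 → (5,2,-1)
replace slot 2: 2·(5+(-1)) − 2 = 6 → (5,6,-1)
replace slot 3: 2·(5+6) − (-1) = 23 → (5,6,23)

5,6,23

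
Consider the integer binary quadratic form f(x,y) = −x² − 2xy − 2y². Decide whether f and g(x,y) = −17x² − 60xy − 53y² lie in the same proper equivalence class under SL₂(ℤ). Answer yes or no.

D₁ = -4, D₂ = -4
f is negative-definite; reduce −f:
−f: translate: b→0 (≡2 mod 2), so (1,2,2)→(1,0,1)
−f: reduced (well bottom): (1,0,1) with a≤c, −a<b≤a
flip sign back: reduced form of f is (-1,0,-1)
g is negative-definite; reduce −g:
−g: translate: b→-8 (≡60 mod 34), so (17,60,53)→(17,-8,1)
−g: flip: (17,-8,1)→(1,8,17)
−g: translate: b→0 (≡8 mod 2), so (1,8,17)→(1,0,1)
−g: reduced (well bottom): (1,0,1) with a≤c, −a<b≤a
flip sign back: reduced form of g is (-1,0,-1)
reduced forms (-1, 0, -1) vs (-1, 0, -1) ⇒ equivalent

yes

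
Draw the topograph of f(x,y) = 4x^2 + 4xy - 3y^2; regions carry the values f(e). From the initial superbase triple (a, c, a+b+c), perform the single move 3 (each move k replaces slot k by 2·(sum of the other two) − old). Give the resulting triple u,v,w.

start (4,-3,5) = (f(1,0),f(0,1),f(1,1))
replace slot 3: 2·(4+(-3)) − 5 = -3 → (4,-3,-3)

4,-3,-3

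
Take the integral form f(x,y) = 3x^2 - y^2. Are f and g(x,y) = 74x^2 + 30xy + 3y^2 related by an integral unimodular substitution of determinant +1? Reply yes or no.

D₁ = 12, D₂ = 12
river cycle of f (length 2): (-1, 2, 2), (2, 2, -1)
river cycle of g (length 2): (-1, 2, 2), (2, 2, -1)
cycles coincide ⇒ equivalent

yes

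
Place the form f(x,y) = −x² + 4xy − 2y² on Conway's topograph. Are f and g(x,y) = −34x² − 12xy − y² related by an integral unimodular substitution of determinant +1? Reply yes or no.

D₁ = 8, D₂ = 8
river cycle of f (length 2): (1, 2, -1), (-1, 2, 1)
river cycle of g (length 2): (-1, 2, 1), (1, 2, -1)
cycles coincide ⇒ equivalent

yes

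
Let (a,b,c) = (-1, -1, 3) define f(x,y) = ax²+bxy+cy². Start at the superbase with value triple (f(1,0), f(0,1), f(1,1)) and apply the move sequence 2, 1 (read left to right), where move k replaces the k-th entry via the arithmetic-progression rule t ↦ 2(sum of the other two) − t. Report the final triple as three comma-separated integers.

start (-1,3,1) = (f(1,0),f(0,1),f(1,1))
replace slot 2: 2·((-1)+1) − 3 = -3 → (-1,-3,1)
replace slot 1: 2·((-3)+1) − (-1) = -3 → (-3,-3,1)

-3,-3,1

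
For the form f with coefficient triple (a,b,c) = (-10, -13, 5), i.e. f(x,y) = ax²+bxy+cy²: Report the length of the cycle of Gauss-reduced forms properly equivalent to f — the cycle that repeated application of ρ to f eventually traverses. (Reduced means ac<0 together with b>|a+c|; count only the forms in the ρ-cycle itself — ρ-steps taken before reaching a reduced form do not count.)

D = 369, ⌊√D⌋ = 19
descent: ρ → (5,13,-10)  [lands on river]
river: ρ → (-10,7,8)
river: ρ → (8,9,-9)
river: ρ → (-9,9,8)
river: ρ → (8,7,-10)
river: ρ → (-10,13,5)
river: ρ → (5,17,-4)
river: ρ → (-4,15,9)
river: ρ → (9,3,-10)
river: ρ → (-10,17,2)
river: ρ → (2,19,-1)
river: ρ → (-1,19,2)
river: ρ → (2,17,-10)
river: ρ → (-10,3,9)
river: ρ → (9,15,-4)
river: ρ → (-4,17,5)
ρ-cycle length = 16 (tail of 1 descent step not counted)

16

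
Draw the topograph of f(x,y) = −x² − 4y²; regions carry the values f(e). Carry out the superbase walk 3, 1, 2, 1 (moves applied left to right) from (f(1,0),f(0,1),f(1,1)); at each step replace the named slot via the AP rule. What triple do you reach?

start (-1,-4,-5) = (f(1,0),f(0,1),f(1,1))
replace slot 3: 2·((-1)+(-4)) − (-5) = -5 → (-1,-4,-5)
replace slot 1: 2·((-4)+(-5)) − (-1) = -17 → (-17,-4,-5)
replace slot 2: 2·((-17)+(-5)) − (-4) = -40 → (-17,-40,-5)
replace slot 1: 2·((-40)+(-5)) − (-17) = -73 → (-73,-40,-5)

-73,-40,-5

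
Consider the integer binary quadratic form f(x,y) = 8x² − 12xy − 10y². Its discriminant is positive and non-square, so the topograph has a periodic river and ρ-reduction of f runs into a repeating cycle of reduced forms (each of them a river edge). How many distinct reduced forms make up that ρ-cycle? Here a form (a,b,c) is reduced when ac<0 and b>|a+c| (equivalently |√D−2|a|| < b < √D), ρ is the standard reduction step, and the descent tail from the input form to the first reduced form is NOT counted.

D = 464, ⌊√D⌋ = 21
descent: ρ → (-10,12,8)  [lands on river]
river: ρ → (8,20,-2)
river: ρ → (-2,20,8)
river: ρ → (8,12,-10)
river: ρ → (-10,8,10)
river: ρ → (10,12,-8)
river: ρ → (-8,20,2)
river: ρ → (2,20,-8)
river: ρ → (-8,12,10)
river: ρ → (10,8,-10)
ρ-cycle length = 10 (tail of 1 descent step not counted)

10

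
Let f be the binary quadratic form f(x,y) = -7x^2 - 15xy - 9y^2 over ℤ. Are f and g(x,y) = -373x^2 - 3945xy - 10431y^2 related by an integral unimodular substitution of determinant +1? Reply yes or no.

D₁ = -27, D₂ = -27
f is negative-definite; reduce −f:
−f: translate: b→1 (≡15 mod 14), so (7,15,9)→(7,1,1)
−f: flip: (7,1,1)→(1,-1,7)
−f: translate: b→1 (≡-1 mod 2), so (1,-1,7)→(1,1,7)
−f: reduced (well bottom): (1,1,7) with a≤c, −a<b≤a
flip sign back: reduced form of f is (-1,-1,-7)
g is negative-definite; reduce −g:
−g: translate: b→215 (≡3945 mod 746), so (373,3945,10431)→(373,215,31)
−g: flip: (373,215,31)→(31,-215,373)
−g: translate: b→-29 (≡-215 mod 62), so (31,-215,373)→(31,-29,7)
−g: flip: (31,-29,7)→(7,29,31)
−g: translate: b→1 (≡29 mod 14), so (7,29,31)→(7,1,1)
−g: flip: (7,1,1)→(1,-1,7)
−g: translate: b→1 (≡-1 mod 2), so (1,-1,7)→(1,1,7)
−g: reduced (well bottom): (1,1,7) with a≤c, −a<b≤a
flip sign back: reduced form of g is (-1,-1,-7)
reduced forms (-1, -1, -7) vs (-1, -1, -7) ⇒ equivalent

yes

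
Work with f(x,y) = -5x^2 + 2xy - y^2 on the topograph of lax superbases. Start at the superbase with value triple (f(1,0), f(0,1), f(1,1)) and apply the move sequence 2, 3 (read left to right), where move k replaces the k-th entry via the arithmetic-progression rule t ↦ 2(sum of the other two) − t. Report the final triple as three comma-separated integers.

start (-5,-1,-4) = (f(1,0),f(0,1),f(1,1))
replace slot 2: 2·((-5)+(-4)) − (-1) = -17 → (-5,-17,-4)
replace slot 3: 2·((-5)+(-17)) − (-4) = -40 → (-5,-17,-40)

-5,-17,-40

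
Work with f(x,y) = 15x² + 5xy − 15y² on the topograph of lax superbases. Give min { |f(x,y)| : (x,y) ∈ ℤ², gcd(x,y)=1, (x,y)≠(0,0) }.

river: ρ → (-15,25,5)
river: ρ → (5,25,-15)
river: ρ → (-15,5,15)
river: ρ → (15,25,-5)
river: ρ → (-5,25,15)
river: ρ → (15,5,-15)
closes: descent 0, river 6
min |a| on river = 5

5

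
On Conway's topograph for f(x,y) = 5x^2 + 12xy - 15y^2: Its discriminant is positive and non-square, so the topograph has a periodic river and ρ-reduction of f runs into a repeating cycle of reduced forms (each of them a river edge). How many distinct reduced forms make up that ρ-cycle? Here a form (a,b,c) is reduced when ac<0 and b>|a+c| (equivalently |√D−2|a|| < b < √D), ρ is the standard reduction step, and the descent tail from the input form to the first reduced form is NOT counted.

D = 444, ⌊√D⌋ = 21
river: ρ → (-15,18,2)
river: ρ → (2,18,-15)
river: ρ → (-15,12,5)
river: ρ → (5,18,-6)
river: ρ → (-6,18,5)
river: ρ → (5,12,-15)
ρ-cycle length = 6 (tail of 0 descent steps not counted)

6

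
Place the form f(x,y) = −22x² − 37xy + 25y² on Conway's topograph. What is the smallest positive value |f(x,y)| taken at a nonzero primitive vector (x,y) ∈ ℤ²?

descent: ρ → (25,37,-22)  [lands on river]
river: ρ → (-22,51,11)
river: ρ → (11,59,-2)
river: ρ → (-2,57,40)
river: ρ → (40,23,-19)
river: ρ → (-19,53,10)
river: ρ → (10,47,-34)
river: ρ → (-34,21,23)
river: ρ → (23,25,-32)
river: ρ → (-32,39,16)
river: ρ → (16,57,-5)
river: ρ → (-5,53,38)
river: ρ → (38,23,-20)
river: ρ → (-20,57,4)
river: ρ → (4,55,-34)
river: ρ → (-34,13,25)
closes: descent 1, river 16
min |a| on river = 2

2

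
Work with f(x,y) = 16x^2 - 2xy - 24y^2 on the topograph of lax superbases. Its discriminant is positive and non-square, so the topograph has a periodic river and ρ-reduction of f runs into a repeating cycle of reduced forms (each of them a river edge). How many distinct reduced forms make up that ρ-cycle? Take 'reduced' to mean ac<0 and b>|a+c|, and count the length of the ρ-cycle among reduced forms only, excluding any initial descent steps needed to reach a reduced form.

D = 1540, ⌊√D⌋ = 39
descent: ρ → (-24,2,16)
descent: ρ → (16,30,-10)  [lands on river]
river: ρ → (-10,30,16)
river: ρ → (16,34,-6)
river: ρ → (-6,38,4)
river: ρ → (4,34,-24)
river: ρ → (-24,14,14)
river: ρ → (14,14,-24)
river: ρ → (-24,34,4)
river: ρ → (4,38,-6)
river: ρ → (-6,34,16)
ρ-cycle length = 10 (tail of 2 descent steps not counted)

10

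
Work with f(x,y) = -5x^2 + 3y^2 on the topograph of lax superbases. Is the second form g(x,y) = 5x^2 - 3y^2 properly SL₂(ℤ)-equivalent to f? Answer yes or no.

D₁ = 60, D₂ = 60
river cycle of f (length 2): (3, 6, -2), (-2, 6, 3)
river cycle of g (length 2): (-3, 6, 2), (2, 6, -3)
cycles differ ⇒ inequivalent

no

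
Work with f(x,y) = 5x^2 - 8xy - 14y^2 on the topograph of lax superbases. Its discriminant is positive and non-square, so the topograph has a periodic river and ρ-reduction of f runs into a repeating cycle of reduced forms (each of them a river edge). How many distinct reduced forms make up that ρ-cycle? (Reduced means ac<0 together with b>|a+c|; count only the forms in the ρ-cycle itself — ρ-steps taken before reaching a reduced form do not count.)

D = 344, ⌊√D⌋ = 18
descent: ρ → (-14,8,5)
descent: ρ → (5,12,-10)  [lands on river]
river: ρ → (-10,8,7)
river: ρ → (7,6,-11)
river: ρ → (-11,16,2)
river: ρ → (2,16,-11)
river: ρ → (-11,6,7)
river: ρ → (7,8,-10)
river: ρ → (-10,12,5)
river: ρ → (5,18,-1)
river: ρ → (-1,18,5)
ρ-cycle length = 10 (tail of 2 descent steps not counted)

10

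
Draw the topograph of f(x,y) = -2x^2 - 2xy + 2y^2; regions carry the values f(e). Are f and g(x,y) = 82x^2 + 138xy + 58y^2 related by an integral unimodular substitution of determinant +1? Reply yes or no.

D₁ = 20, D₂ = 20
river cycle of f (length 2): (2, 2, -2), (-2, 2, 2)
river cycle of g (length 2): (2, 2, -2), (-2, 2, 2)
cycles coincide ⇒ equivalent

yes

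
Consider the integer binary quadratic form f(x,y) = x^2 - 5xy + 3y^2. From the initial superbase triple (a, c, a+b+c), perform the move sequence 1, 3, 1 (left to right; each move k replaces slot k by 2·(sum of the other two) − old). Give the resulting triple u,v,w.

start (1,3,-1) = (f(1,0),f(0,1),f(1,1))
replace slot 1: 2·(3+(-1)) − 1 = 3 → (3,3,-1)
replace slot 3: 2·(3+3) − (-1) = 13 → (3,3,13)
replace slot 1: 2·(3+13) − 3 = 29 → (29,3,13)

29,3,13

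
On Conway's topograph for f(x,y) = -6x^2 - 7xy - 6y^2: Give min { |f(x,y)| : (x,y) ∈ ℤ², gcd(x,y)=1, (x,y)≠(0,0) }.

translate: b→-5 (≡7 mod 12), so (6,7,6)→(6,-5,5)
flip: (6,-5,5)→(5,5,6)
reduced (well bottom): (5,5,6) with a≤c, −a<b≤a
well minimum |f| = |-5| = 5 (negative-definite)

5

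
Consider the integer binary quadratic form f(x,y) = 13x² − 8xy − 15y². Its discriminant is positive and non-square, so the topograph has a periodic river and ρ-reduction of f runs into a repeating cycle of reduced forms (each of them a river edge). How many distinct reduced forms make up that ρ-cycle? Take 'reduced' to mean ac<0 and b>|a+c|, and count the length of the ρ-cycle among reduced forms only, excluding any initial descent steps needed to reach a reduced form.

D = 844, ⌊√D⌋ = 29
descent: ρ → (-15,8,13)  [lands on river]
river: ρ → (13,18,-10)
river: ρ → (-10,22,9)
river: ρ → (9,14,-18)
river: ρ → (-18,22,5)
river: ρ → (5,28,-3)
river: ρ → (-3,26,14)
river: ρ → (14,2,-15)
river: ρ → (-15,28,1)
river: ρ → (1,28,-15)
river: ρ → (-15,2,14)
river: ρ → (14,26,-3)
river: ρ → (-3,28,5)
river: ρ → (5,22,-18)
river: ρ → (-18,14,9)
river: ρ → (9,22,-10)
river: ρ → (-10,18,13)
river: ρ → (13,8,-15)
river: ρ → (-15,22,6)
river: ρ → (6,26,-7)
river: ρ → (-7,16,21)
river: ρ → (21,26,-2)
river: ρ → (-2,26,21)
river: ρ → (21,16,-7)
river: ρ → (-7,26,6)
river: ρ → (6,22,-15)
ρ-cycle length = 26 (tail of 1 descent step not counted)

26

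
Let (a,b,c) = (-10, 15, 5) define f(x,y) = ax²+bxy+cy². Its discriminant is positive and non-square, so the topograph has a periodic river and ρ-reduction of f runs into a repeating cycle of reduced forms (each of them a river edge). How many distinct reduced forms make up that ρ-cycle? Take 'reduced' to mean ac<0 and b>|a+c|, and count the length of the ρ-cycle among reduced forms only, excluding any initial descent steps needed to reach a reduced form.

D = 425, ⌊√D⌋ = 20
river: ρ → (5,15,-10)
river: ρ → (-10,5,10)
river: ρ → (10,15,-5)
river: ρ → (-5,15,10)
river: ρ → (10,5,-10)
river: ρ → (-10,15,5)
ρ-cycle length = 6 (tail of 0 descent steps not counted)

6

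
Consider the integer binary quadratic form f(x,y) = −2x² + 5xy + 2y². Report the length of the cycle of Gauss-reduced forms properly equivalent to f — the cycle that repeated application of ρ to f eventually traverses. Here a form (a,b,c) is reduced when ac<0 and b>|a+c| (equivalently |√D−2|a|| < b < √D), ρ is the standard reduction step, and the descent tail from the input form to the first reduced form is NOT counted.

D = 41, ⌊√D⌋ = 6
river: ρ → (2,3,-4)
river: ρ → (-4,5,1)
river: ρ → (1,5,-4)
river: ρ → (-4,3,2)
river: ρ → (2,5,-2)
river: ρ → (-2,3,4)
river: ρ → (4,5,-1)
river: ρ → (-1,5,4)
river: ρ → (4,3,-2)
river: ρ → (-2,5,2)
ρ-cycle length = 10 (tail of 0 descent steps not counted)

10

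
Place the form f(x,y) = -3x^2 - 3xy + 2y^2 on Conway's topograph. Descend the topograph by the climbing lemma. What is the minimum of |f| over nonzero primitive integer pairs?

descent: ρ → (2,3,-3)  [lands on river]
river: ρ → (-3,3,2)
river: ρ → (2,5,-1)
river: ρ → (-1,5,2)
closes: descent 1, river 4
min |a| on river = 1

1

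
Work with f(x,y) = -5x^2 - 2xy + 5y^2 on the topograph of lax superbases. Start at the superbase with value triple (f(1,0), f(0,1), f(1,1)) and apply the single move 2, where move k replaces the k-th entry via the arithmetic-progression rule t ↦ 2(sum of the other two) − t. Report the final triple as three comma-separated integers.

start (-5,5,-2) = (f(1,0),f(0,1),f(1,1))
replace slot 2: 2·((-5)+(-2)) − 5 = -19 → (-5,-19,-2)

-5,-19,-2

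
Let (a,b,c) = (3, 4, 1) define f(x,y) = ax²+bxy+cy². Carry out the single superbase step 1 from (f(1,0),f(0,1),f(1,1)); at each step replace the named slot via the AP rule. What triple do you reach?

start (3,1,8) = (f(1,0),f(0,1),f(1,1))
replace slot 1: 2·(1+8) − 3 = 15 → (15,1,8)

15,1,8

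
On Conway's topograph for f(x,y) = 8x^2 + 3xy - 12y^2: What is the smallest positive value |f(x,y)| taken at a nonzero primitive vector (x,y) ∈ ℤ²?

descent: ρ → (-12,-3,8)
descent: ρ → (8,19,-1)  [lands on river]
river: ρ → (-1,19,8)
river: ρ → (8,13,-7)
river: ρ → (-7,15,6)
river: ρ → (6,9,-13)
river: ρ → (-13,17,2)
river: ρ → (2,19,-4)
river: ρ → (-4,13,14)
river: ρ → (14,15,-3)
river: ρ → (-3,15,14)
river: ρ → (14,13,-4)
river: ρ → (-4,19,2)
river: ρ → (2,17,-13)
river: ρ → (-13,9,6)
river: ρ → (6,15,-7)
river: ρ → (-7,13,8)
closes: descent 2, river 16
min |a| on river = 1

1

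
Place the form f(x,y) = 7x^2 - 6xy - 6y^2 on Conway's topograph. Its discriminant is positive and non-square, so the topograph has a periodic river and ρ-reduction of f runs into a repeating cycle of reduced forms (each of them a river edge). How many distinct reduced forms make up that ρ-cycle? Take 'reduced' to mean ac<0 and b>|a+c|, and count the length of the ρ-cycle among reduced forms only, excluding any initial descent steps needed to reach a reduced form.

D = 204, ⌊√D⌋ = 14
descent: ρ → (-6,6,7)  [lands on river]
river: ρ → (7,8,-5)
river: ρ → (-5,12,3)
river: ρ → (3,12,-5)
river: ρ → (-5,8,7)
river: ρ → (7,6,-6)
ρ-cycle length = 6 (tail of 1 descent step not counted)

6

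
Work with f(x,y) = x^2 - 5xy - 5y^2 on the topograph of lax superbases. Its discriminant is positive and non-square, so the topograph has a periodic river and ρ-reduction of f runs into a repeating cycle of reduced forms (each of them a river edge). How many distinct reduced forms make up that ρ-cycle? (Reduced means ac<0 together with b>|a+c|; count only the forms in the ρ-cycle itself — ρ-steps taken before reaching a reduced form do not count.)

D = 45, ⌊√D⌋ = 6
descent: ρ → (-5,5,1)  [lands on river]
river: ρ → (1,5,-5)
ρ-cycle length = 2 (tail of 1 descent step not counted)

2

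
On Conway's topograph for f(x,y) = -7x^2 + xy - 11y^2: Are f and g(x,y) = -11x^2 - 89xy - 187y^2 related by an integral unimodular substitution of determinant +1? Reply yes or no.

D₁ = -307, D₂ = -307
f is negative-definite; reduce −f:
−f: reduced (well bottom): (7,-1,11) with a≤c, −a<b≤a
flip sign back: reduced form of f is (-7,1,-11)
g is negative-definite; reduce −g:
−g: translate: b→1 (≡89 mod 22), so (11,89,187)→(11,1,7)
−g: flip: (11,1,7)→(7,-1,11)
−g: reduced (well bottom): (7,-1,11) with a≤c, −a<b≤a
flip sign back: reduced form of g is (-7,1,-11)
reduced forms (-7, 1, -11) vs (-7, 1, -11) ⇒ equivalent

yes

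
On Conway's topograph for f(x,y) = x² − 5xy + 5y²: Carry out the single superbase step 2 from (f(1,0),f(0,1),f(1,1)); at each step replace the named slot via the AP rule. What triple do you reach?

start (1,5,1) = (f(1,0),f(0,1),f(1,1))
replace slot 2: 2·(1+1) − 5 = -1 → (1,-1,1)

1,-1,1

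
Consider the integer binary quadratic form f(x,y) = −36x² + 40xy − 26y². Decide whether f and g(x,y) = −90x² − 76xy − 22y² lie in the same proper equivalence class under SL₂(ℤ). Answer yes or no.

D₁ = -2144, D₂ = -2144
f is negative-definite; reduce −f:
−f: translate: b→32 (≡-40 mod 72), so (36,-40,26)→(36,32,22)
−f: flip: (36,32,22)→(22,-32,36)
−f: translate: b→12 (≡-32 mod 44), so (22,-32,36)→(22,12,26)
−f: reduced (well bottom): (22,12,26) with a≤c, −a<b≤a
flip sign back: reduced form of f is (-22,-12,-26)
g is negative-definite; reduce −g:
−g: flip: (90,76,22)→(22,-76,90)
−g: translate: b→12 (≡-76 mod 44), so (22,-76,90)→(22,12,26)
−g: reduced (well bottom): (22,12,26) with a≤c, −a<b≤a
flip sign back: reduced form of g is (-22,-12,-26)
reduced forms (-22, -12, -26) vs (-22, -12, -26) ⇒ equivalent

yes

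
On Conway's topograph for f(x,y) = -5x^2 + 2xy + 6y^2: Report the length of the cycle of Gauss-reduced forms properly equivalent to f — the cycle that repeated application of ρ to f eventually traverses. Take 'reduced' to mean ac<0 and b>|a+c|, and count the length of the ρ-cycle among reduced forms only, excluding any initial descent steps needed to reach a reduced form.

D = 124, ⌊√D⌋ = 11
river: ρ → (6,10,-1)
river: ρ → (-1,10,6)
river: ρ → (6,2,-5)
river: ρ → (-5,8,3)
river: ρ → (3,10,-2)
river: ρ → (-2,10,3)
river: ρ → (3,8,-5)
river: ρ → (-5,2,6)
ρ-cycle length = 8 (tail of 0 descent steps not counted)

8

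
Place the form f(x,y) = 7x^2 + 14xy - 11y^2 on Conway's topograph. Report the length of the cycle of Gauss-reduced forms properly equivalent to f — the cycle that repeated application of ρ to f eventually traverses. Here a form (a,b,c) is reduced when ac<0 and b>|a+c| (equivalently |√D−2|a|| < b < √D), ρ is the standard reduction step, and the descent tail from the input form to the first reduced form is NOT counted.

D = 504, ⌊√D⌋ = 22
river: ρ → (-11,8,10)
river: ρ → (10,12,-9)
river: ρ → (-9,6,13)
river: ρ → (13,20,-2)
river: ρ → (-2,20,13)
river: ρ → (13,6,-9)
river: ρ → (-9,12,10)
river: ρ → (10,8,-11)
river: ρ → (-11,14,7)
river: ρ → (7,14,-11)
ρ-cycle length = 10 (tail of 0 descent steps not counted)

10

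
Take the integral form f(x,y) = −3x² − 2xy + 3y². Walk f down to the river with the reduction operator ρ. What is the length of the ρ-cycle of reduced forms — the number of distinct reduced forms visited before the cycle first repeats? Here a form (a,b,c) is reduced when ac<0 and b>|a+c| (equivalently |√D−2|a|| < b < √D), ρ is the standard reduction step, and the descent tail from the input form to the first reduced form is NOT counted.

D = 40, ⌊√D⌋ = 6
descent: ρ → (3,2,-3)  [lands on river]
river: ρ → (-3,4,2)
river: ρ → (2,4,-3)
river: ρ → (-3,2,3)
river: ρ → (3,4,-2)
river: ρ → (-2,4,3)
ρ-cycle length = 6 (tail of 1 descent step not counted)

6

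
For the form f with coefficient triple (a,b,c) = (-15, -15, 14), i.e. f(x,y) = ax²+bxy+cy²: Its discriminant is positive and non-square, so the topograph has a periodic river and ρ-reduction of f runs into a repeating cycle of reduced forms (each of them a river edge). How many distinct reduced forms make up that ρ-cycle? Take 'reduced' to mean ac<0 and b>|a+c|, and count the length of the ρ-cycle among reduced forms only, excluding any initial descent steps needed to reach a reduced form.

D = 1065, ⌊√D⌋ = 32
descent: ρ → (14,15,-15)  [lands on river]
river: ρ → (-15,15,14)
river: ρ → (14,13,-16)
river: ρ → (-16,19,11)
river: ρ → (11,25,-10)
river: ρ → (-10,15,21)
river: ρ → (21,27,-4)
river: ρ → (-4,29,14)
river: ρ → (14,27,-6)
river: ρ → (-6,21,26)
river: ρ → (26,31,-1)
river: ρ → (-1,31,26)
river: ρ → (26,21,-6)
river: ρ → (-6,27,14)
river: ρ → (14,29,-4)
river: ρ → (-4,27,21)
river: ρ → (21,15,-10)
river: ρ → (-10,25,11)
river: ρ → (11,19,-16)
river: ρ → (-16,13,14)
ρ-cycle length = 20 (tail of 1 descent step not counted)

20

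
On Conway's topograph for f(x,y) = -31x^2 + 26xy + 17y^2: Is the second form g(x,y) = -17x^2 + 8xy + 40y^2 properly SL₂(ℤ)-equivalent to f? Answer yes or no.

D₁ = 2784, D₂ = 2784
river cycle of f (length 8): (17, 42, -15), (-15, 48, 8), (8, 48, -15), (-15, 42, 17), (17, 26, -31), (-31, 36, 12), (12, 36, -31), (-31, 26, 17)
river cycle of g (length 8): (-17, 42, 15), (15, 48, -8), (-8, 48, 15), (15, 42, -17), (-17, 26, 31), (31, 36, -12), (-12, 36, 31), (31, 26, -17)
cycles differ ⇒ inequivalent

no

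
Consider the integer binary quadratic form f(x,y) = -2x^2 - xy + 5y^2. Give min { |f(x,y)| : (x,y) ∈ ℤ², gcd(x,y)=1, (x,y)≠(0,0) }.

descent: ρ → (5,1,-2)
descent: ρ → (-2,3,4)  [lands on river]
river: ρ → (4,5,-1)
river: ρ → (-1,5,4)
river: ρ → (4,3,-2)
river: ρ → (-2,5,2)
river: ρ → (2,3,-4)
river: ρ → (-4,5,1)
river: ρ → (1,5,-4)
river: ρ → (-4,3,2)
river: ρ → (2,5,-2)
closes: descent 2, river 10
min |a| on river = 1

1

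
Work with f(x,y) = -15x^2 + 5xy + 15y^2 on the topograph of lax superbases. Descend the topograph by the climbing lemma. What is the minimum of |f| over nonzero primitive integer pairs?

river: ρ → (15,25,-5)
river: ρ → (-5,25,15)
river: ρ → (15,5,-15)
river: ρ → (-15,25,5)
river: ρ → (5,25,-15)
river: ρ → (-15,5,15)
closes: descent 0, river 6
min |a| on river = 5

5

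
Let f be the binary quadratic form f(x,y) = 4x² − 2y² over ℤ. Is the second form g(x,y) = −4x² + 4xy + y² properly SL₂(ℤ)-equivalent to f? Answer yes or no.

D₁ = 32, D₂ = 32
river cycle of f (length 2): (-2, 4, 2), (2, 4, -2)
river cycle of g (length 2): (1, 4, -4), (-4, 4, 1)
cycles differ ⇒ inequivalent

no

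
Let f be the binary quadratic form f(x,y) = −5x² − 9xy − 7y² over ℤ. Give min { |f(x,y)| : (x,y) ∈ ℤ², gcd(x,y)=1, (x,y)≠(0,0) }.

translate: b→-1 (≡9 mod 10), so (5,9,7)→(5,-1,3)
flip: (5,-1,3)→(3,1,5)
reduced (well bottom): (3,1,5) with a≤c, −a<b≤a
well minimum |f| = |-3| = 3 (negative-definite)

3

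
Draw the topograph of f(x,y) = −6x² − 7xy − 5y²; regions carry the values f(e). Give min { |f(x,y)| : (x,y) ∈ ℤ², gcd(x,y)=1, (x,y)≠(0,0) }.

translate: b→-5 (≡7 mod 12), so (6,7,5)→(6,-5,4)
flip: (6,-5,4)→(4,5,6)
translate: b→-3 (≡5 mod 8), so (4,5,6)→(4,-3,5)
reduced (well bottom): (4,-3,5) with a≤c, −a<b≤a
well minimum |f| = |-4| = 4 (negative-definite)

4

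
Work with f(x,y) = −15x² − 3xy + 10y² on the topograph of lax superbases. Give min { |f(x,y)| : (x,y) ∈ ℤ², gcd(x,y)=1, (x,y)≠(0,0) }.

descent: ρ → (10,23,-2)  [lands on river]
river: ρ → (-2,21,21)
river: ρ → (21,21,-2)
river: ρ → (-2,23,10)
river: ρ → (10,17,-8)
river: ρ → (-8,15,12)
river: ρ → (12,9,-11)
river: ρ → (-11,13,10)
river: ρ → (10,7,-14)
river: ρ → (-14,21,3)
river: ρ → (3,21,-14)
river: ρ → (-14,7,10)
river: ρ → (10,13,-11)
river: ρ → (-11,9,12)
river: ρ → (12,15,-8)
river: ρ → (-8,17,10)
closes: descent 1, river 16
min |a| on river = 2

2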